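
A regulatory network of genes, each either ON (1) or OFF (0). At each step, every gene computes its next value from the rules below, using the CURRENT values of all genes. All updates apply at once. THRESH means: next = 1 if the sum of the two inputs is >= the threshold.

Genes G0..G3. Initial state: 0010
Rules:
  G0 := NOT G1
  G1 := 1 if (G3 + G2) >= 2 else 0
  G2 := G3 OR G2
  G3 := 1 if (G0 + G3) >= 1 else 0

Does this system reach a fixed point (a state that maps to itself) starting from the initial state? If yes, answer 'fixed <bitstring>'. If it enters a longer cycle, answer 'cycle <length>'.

Step 0: 0010
Step 1: G0=NOT G1=NOT 0=1 G1=(0+1>=2)=0 G2=G3|G2=0|1=1 G3=(0+0>=1)=0 -> 1010
Step 2: G0=NOT G1=NOT 0=1 G1=(0+1>=2)=0 G2=G3|G2=0|1=1 G3=(1+0>=1)=1 -> 1011
Step 3: G0=NOT G1=NOT 0=1 G1=(1+1>=2)=1 G2=G3|G2=1|1=1 G3=(1+1>=1)=1 -> 1111
Step 4: G0=NOT G1=NOT 1=0 G1=(1+1>=2)=1 G2=G3|G2=1|1=1 G3=(1+1>=1)=1 -> 0111
Step 5: G0=NOT G1=NOT 1=0 G1=(1+1>=2)=1 G2=G3|G2=1|1=1 G3=(0+1>=1)=1 -> 0111
Fixed point reached at step 4: 0111

Answer: fixed 0111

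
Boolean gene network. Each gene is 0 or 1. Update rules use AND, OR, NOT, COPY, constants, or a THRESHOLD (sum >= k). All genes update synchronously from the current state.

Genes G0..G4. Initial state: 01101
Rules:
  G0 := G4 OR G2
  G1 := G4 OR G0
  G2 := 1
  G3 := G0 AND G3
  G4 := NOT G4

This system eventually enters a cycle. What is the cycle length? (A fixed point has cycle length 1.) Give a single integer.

Answer: 2

Derivation:
Step 0: 01101
Step 1: G0=G4|G2=1|1=1 G1=G4|G0=1|0=1 G2=1(const) G3=G0&G3=0&0=0 G4=NOT G4=NOT 1=0 -> 11100
Step 2: G0=G4|G2=0|1=1 G1=G4|G0=0|1=1 G2=1(const) G3=G0&G3=1&0=0 G4=NOT G4=NOT 0=1 -> 11101
Step 3: G0=G4|G2=1|1=1 G1=G4|G0=1|1=1 G2=1(const) G3=G0&G3=1&0=0 G4=NOT G4=NOT 1=0 -> 11100
State from step 3 equals state from step 1 -> cycle length 2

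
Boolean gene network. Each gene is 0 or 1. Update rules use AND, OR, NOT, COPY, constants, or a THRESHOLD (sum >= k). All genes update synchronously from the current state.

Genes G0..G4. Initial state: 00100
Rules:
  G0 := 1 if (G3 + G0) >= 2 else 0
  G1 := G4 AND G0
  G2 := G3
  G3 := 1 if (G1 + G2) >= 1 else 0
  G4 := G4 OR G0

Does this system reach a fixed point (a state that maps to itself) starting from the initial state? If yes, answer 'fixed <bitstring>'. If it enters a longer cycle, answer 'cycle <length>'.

Step 0: 00100
Step 1: G0=(0+0>=2)=0 G1=G4&G0=0&0=0 G2=G3=0 G3=(0+1>=1)=1 G4=G4|G0=0|0=0 -> 00010
Step 2: G0=(1+0>=2)=0 G1=G4&G0=0&0=0 G2=G3=1 G3=(0+0>=1)=0 G4=G4|G0=0|0=0 -> 00100
Cycle of length 2 starting at step 0 -> no fixed point

Answer: cycle 2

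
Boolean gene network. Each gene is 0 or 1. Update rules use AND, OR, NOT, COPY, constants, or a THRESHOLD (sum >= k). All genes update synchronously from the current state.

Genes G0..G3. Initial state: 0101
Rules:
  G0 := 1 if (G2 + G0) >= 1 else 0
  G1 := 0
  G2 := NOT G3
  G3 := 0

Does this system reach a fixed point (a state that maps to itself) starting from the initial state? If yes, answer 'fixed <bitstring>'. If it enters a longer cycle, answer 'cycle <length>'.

Step 0: 0101
Step 1: G0=(0+0>=1)=0 G1=0(const) G2=NOT G3=NOT 1=0 G3=0(const) -> 0000
Step 2: G0=(0+0>=1)=0 G1=0(const) G2=NOT G3=NOT 0=1 G3=0(const) -> 0010
Step 3: G0=(1+0>=1)=1 G1=0(const) G2=NOT G3=NOT 0=1 G3=0(const) -> 1010
Step 4: G0=(1+1>=1)=1 G1=0(const) G2=NOT G3=NOT 0=1 G3=0(const) -> 1010
Fixed point reached at step 3: 1010

Answer: fixed 1010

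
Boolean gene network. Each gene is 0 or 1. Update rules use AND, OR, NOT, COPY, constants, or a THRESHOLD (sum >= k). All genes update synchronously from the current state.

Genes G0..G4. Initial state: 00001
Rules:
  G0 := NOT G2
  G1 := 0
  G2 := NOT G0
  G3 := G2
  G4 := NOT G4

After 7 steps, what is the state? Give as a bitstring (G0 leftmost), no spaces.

Step 1: G0=NOT G2=NOT 0=1 G1=0(const) G2=NOT G0=NOT 0=1 G3=G2=0 G4=NOT G4=NOT 1=0 -> 10100
Step 2: G0=NOT G2=NOT 1=0 G1=0(const) G2=NOT G0=NOT 1=0 G3=G2=1 G4=NOT G4=NOT 0=1 -> 00011
Step 3: G0=NOT G2=NOT 0=1 G1=0(const) G2=NOT G0=NOT 0=1 G3=G2=0 G4=NOT G4=NOT 1=0 -> 10100
Step 4: G0=NOT G2=NOT 1=0 G1=0(const) G2=NOT G0=NOT 1=0 G3=G2=1 G4=NOT G4=NOT 0=1 -> 00011
Step 5: G0=NOT G2=NOT 0=1 G1=0(const) G2=NOT G0=NOT 0=1 G3=G2=0 G4=NOT G4=NOT 1=0 -> 10100
Step 6: G0=NOT G2=NOT 1=0 G1=0(const) G2=NOT G0=NOT 1=0 G3=G2=1 G4=NOT G4=NOT 0=1 -> 00011
Step 7: G0=NOT G2=NOT 0=1 G1=0(const) G2=NOT G0=NOT 0=1 G3=G2=0 G4=NOT G4=NOT 1=0 -> 10100

10100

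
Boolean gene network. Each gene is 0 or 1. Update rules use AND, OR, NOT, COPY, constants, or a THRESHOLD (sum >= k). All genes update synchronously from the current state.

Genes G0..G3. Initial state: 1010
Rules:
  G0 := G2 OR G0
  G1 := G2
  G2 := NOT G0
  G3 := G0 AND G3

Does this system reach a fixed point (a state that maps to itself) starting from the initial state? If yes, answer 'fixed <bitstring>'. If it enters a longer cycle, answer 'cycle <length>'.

Step 0: 1010
Step 1: G0=G2|G0=1|1=1 G1=G2=1 G2=NOT G0=NOT 1=0 G3=G0&G3=1&0=0 -> 1100
Step 2: G0=G2|G0=0|1=1 G1=G2=0 G2=NOT G0=NOT 1=0 G3=G0&G3=1&0=0 -> 1000
Step 3: G0=G2|G0=0|1=1 G1=G2=0 G2=NOT G0=NOT 1=0 G3=G0&G3=1&0=0 -> 1000
Fixed point reached at step 2: 1000

Answer: fixed 1000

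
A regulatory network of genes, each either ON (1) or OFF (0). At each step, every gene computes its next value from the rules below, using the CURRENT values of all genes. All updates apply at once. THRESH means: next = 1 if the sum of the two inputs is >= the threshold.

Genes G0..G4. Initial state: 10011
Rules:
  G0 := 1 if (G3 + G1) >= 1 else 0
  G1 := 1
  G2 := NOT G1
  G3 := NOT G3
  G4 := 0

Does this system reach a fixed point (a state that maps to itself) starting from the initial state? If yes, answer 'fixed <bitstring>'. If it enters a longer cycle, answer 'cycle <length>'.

Answer: cycle 2

Derivation:
Step 0: 10011
Step 1: G0=(1+0>=1)=1 G1=1(const) G2=NOT G1=NOT 0=1 G3=NOT G3=NOT 1=0 G4=0(const) -> 11100
Step 2: G0=(0+1>=1)=1 G1=1(const) G2=NOT G1=NOT 1=0 G3=NOT G3=NOT 0=1 G4=0(const) -> 11010
Step 3: G0=(1+1>=1)=1 G1=1(const) G2=NOT G1=NOT 1=0 G3=NOT G3=NOT 1=0 G4=0(const) -> 11000
Step 4: G0=(0+1>=1)=1 G1=1(const) G2=NOT G1=NOT 1=0 G3=NOT G3=NOT 0=1 G4=0(const) -> 11010
Cycle of length 2 starting at step 2 -> no fixed point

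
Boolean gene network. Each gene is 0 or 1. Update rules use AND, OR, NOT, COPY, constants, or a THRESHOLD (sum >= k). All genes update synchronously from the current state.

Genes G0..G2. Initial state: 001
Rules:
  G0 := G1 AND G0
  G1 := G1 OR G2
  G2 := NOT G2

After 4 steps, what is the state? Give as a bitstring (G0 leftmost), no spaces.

Step 1: G0=G1&G0=0&0=0 G1=G1|G2=0|1=1 G2=NOT G2=NOT 1=0 -> 010
Step 2: G0=G1&G0=1&0=0 G1=G1|G2=1|0=1 G2=NOT G2=NOT 0=1 -> 011
Step 3: G0=G1&G0=1&0=0 G1=G1|G2=1|1=1 G2=NOT G2=NOT 1=0 -> 010
Step 4: G0=G1&G0=1&0=0 G1=G1|G2=1|0=1 G2=NOT G2=NOT 0=1 -> 011

011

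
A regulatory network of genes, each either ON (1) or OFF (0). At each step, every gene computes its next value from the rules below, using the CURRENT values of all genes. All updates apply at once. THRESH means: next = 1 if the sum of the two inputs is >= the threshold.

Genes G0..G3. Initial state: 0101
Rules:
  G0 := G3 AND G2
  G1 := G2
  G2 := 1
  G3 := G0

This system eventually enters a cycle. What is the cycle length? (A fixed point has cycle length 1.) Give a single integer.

Answer: 1

Derivation:
Step 0: 0101
Step 1: G0=G3&G2=1&0=0 G1=G2=0 G2=1(const) G3=G0=0 -> 0010
Step 2: G0=G3&G2=0&1=0 G1=G2=1 G2=1(const) G3=G0=0 -> 0110
Step 3: G0=G3&G2=0&1=0 G1=G2=1 G2=1(const) G3=G0=0 -> 0110
State from step 3 equals state from step 2 -> cycle length 1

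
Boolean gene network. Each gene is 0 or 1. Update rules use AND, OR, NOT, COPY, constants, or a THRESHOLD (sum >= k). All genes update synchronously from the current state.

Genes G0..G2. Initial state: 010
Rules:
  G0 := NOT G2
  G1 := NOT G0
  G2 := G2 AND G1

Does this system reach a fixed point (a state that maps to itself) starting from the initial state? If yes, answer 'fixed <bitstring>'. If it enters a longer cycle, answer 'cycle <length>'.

Step 0: 010
Step 1: G0=NOT G2=NOT 0=1 G1=NOT G0=NOT 0=1 G2=G2&G1=0&1=0 -> 110
Step 2: G0=NOT G2=NOT 0=1 G1=NOT G0=NOT 1=0 G2=G2&G1=0&1=0 -> 100
Step 3: G0=NOT G2=NOT 0=1 G1=NOT G0=NOT 1=0 G2=G2&G1=0&0=0 -> 100
Fixed point reached at step 2: 100

Answer: fixed 100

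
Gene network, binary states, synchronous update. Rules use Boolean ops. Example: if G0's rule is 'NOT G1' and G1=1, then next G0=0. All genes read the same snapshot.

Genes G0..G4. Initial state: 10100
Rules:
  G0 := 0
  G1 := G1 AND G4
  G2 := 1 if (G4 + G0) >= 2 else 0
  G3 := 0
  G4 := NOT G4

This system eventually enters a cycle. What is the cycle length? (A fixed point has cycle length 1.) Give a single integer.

Step 0: 10100
Step 1: G0=0(const) G1=G1&G4=0&0=0 G2=(0+1>=2)=0 G3=0(const) G4=NOT G4=NOT 0=1 -> 00001
Step 2: G0=0(const) G1=G1&G4=0&1=0 G2=(1+0>=2)=0 G3=0(const) G4=NOT G4=NOT 1=0 -> 00000
Step 3: G0=0(const) G1=G1&G4=0&0=0 G2=(0+0>=2)=0 G3=0(const) G4=NOT G4=NOT 0=1 -> 00001
State from step 3 equals state from step 1 -> cycle length 2

Answer: 2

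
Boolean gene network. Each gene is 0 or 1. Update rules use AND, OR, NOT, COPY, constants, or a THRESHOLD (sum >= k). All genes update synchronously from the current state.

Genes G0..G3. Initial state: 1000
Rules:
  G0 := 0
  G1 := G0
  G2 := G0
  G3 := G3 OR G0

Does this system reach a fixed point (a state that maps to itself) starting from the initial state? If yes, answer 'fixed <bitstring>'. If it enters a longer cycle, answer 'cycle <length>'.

Step 0: 1000
Step 1: G0=0(const) G1=G0=1 G2=G0=1 G3=G3|G0=0|1=1 -> 0111
Step 2: G0=0(const) G1=G0=0 G2=G0=0 G3=G3|G0=1|0=1 -> 0001
Step 3: G0=0(const) G1=G0=0 G2=G0=0 G3=G3|G0=1|0=1 -> 0001
Fixed point reached at step 2: 0001

Answer: fixed 0001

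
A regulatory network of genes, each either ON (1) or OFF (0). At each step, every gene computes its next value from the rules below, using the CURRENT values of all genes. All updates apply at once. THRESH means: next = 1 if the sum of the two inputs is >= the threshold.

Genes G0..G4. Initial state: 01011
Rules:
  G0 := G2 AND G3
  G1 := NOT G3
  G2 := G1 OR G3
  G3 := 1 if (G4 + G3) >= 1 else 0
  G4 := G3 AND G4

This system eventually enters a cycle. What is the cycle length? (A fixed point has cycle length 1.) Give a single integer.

Answer: 1

Derivation:
Step 0: 01011
Step 1: G0=G2&G3=0&1=0 G1=NOT G3=NOT 1=0 G2=G1|G3=1|1=1 G3=(1+1>=1)=1 G4=G3&G4=1&1=1 -> 00111
Step 2: G0=G2&G3=1&1=1 G1=NOT G3=NOT 1=0 G2=G1|G3=0|1=1 G3=(1+1>=1)=1 G4=G3&G4=1&1=1 -> 10111
Step 3: G0=G2&G3=1&1=1 G1=NOT G3=NOT 1=0 G2=G1|G3=0|1=1 G3=(1+1>=1)=1 G4=G3&G4=1&1=1 -> 10111
State from step 3 equals state from step 2 -> cycle length 1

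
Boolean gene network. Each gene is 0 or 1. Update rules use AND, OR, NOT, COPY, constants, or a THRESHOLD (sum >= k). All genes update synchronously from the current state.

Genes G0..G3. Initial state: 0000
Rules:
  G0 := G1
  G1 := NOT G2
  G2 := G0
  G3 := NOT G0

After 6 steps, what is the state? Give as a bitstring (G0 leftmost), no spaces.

Step 1: G0=G1=0 G1=NOT G2=NOT 0=1 G2=G0=0 G3=NOT G0=NOT 0=1 -> 0101
Step 2: G0=G1=1 G1=NOT G2=NOT 0=1 G2=G0=0 G3=NOT G0=NOT 0=1 -> 1101
Step 3: G0=G1=1 G1=NOT G2=NOT 0=1 G2=G0=1 G3=NOT G0=NOT 1=0 -> 1110
Step 4: G0=G1=1 G1=NOT G2=NOT 1=0 G2=G0=1 G3=NOT G0=NOT 1=0 -> 1010
Step 5: G0=G1=0 G1=NOT G2=NOT 1=0 G2=G0=1 G3=NOT G0=NOT 1=0 -> 0010
Step 6: G0=G1=0 G1=NOT G2=NOT 1=0 G2=G0=0 G3=NOT G0=NOT 0=1 -> 0001

0001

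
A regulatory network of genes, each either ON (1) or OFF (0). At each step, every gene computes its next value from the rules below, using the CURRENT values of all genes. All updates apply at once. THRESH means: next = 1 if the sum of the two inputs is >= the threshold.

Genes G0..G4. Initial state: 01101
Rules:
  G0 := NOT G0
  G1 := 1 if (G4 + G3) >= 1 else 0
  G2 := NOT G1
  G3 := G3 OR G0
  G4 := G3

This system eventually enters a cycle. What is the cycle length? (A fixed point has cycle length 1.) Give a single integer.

Step 0: 01101
Step 1: G0=NOT G0=NOT 0=1 G1=(1+0>=1)=1 G2=NOT G1=NOT 1=0 G3=G3|G0=0|0=0 G4=G3=0 -> 11000
Step 2: G0=NOT G0=NOT 1=0 G1=(0+0>=1)=0 G2=NOT G1=NOT 1=0 G3=G3|G0=0|1=1 G4=G3=0 -> 00010
Step 3: G0=NOT G0=NOT 0=1 G1=(0+1>=1)=1 G2=NOT G1=NOT 0=1 G3=G3|G0=1|0=1 G4=G3=1 -> 11111
Step 4: G0=NOT G0=NOT 1=0 G1=(1+1>=1)=1 G2=NOT G1=NOT 1=0 G3=G3|G0=1|1=1 G4=G3=1 -> 01011
Step 5: G0=NOT G0=NOT 0=1 G1=(1+1>=1)=1 G2=NOT G1=NOT 1=0 G3=G3|G0=1|0=1 G4=G3=1 -> 11011
Step 6: G0=NOT G0=NOT 1=0 G1=(1+1>=1)=1 G2=NOT G1=NOT 1=0 G3=G3|G0=1|1=1 G4=G3=1 -> 01011
State from step 6 equals state from step 4 -> cycle length 2

Answer: 2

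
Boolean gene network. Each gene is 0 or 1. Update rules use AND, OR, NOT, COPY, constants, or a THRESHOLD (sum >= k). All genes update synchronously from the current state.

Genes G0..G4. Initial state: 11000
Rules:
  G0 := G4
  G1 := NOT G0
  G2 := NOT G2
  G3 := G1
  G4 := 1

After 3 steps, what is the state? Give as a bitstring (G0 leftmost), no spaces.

Step 1: G0=G4=0 G1=NOT G0=NOT 1=0 G2=NOT G2=NOT 0=1 G3=G1=1 G4=1(const) -> 00111
Step 2: G0=G4=1 G1=NOT G0=NOT 0=1 G2=NOT G2=NOT 1=0 G3=G1=0 G4=1(const) -> 11001
Step 3: G0=G4=1 G1=NOT G0=NOT 1=0 G2=NOT G2=NOT 0=1 G3=G1=1 G4=1(const) -> 10111

10111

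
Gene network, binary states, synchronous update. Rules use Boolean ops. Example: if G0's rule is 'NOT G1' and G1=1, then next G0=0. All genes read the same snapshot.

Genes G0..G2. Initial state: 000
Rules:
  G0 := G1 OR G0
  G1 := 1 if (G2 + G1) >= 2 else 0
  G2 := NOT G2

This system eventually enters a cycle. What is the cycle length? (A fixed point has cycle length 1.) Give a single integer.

Answer: 2

Derivation:
Step 0: 000
Step 1: G0=G1|G0=0|0=0 G1=(0+0>=2)=0 G2=NOT G2=NOT 0=1 -> 001
Step 2: G0=G1|G0=0|0=0 G1=(1+0>=2)=0 G2=NOT G2=NOT 1=0 -> 000
State from step 2 equals state from step 0 -> cycle length 2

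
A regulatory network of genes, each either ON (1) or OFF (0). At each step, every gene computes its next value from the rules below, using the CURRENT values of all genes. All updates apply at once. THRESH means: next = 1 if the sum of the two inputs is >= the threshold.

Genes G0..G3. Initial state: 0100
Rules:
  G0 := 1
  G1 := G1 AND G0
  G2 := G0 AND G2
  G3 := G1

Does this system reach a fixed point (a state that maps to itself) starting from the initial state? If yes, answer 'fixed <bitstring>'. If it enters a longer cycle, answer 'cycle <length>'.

Step 0: 0100
Step 1: G0=1(const) G1=G1&G0=1&0=0 G2=G0&G2=0&0=0 G3=G1=1 -> 1001
Step 2: G0=1(const) G1=G1&G0=0&1=0 G2=G0&G2=1&0=0 G3=G1=0 -> 1000
Step 3: G0=1(const) G1=G1&G0=0&1=0 G2=G0&G2=1&0=0 G3=G1=0 -> 1000
Fixed point reached at step 2: 1000

Answer: fixed 1000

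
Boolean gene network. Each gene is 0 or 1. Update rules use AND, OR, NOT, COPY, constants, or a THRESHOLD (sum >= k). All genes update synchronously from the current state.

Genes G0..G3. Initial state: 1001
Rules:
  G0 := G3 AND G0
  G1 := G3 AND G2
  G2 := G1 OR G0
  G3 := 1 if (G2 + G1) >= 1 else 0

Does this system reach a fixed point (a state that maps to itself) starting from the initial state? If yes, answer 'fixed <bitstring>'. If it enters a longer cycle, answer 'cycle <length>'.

Answer: cycle 2

Derivation:
Step 0: 1001
Step 1: G0=G3&G0=1&1=1 G1=G3&G2=1&0=0 G2=G1|G0=0|1=1 G3=(0+0>=1)=0 -> 1010
Step 2: G0=G3&G0=0&1=0 G1=G3&G2=0&1=0 G2=G1|G0=0|1=1 G3=(1+0>=1)=1 -> 0011
Step 3: G0=G3&G0=1&0=0 G1=G3&G2=1&1=1 G2=G1|G0=0|0=0 G3=(1+0>=1)=1 -> 0101
Step 4: G0=G3&G0=1&0=0 G1=G3&G2=1&0=0 G2=G1|G0=1|0=1 G3=(0+1>=1)=1 -> 0011
Cycle of length 2 starting at step 2 -> no fixed point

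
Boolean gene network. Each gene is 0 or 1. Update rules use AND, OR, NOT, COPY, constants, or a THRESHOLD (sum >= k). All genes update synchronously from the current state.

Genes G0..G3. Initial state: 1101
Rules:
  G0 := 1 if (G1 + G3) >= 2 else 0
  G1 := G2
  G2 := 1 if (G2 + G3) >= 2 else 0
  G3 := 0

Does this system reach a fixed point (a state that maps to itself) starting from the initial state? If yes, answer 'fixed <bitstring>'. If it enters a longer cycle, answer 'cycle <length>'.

Answer: fixed 0000

Derivation:
Step 0: 1101
Step 1: G0=(1+1>=2)=1 G1=G2=0 G2=(0+1>=2)=0 G3=0(const) -> 1000
Step 2: G0=(0+0>=2)=0 G1=G2=0 G2=(0+0>=2)=0 G3=0(const) -> 0000
Step 3: G0=(0+0>=2)=0 G1=G2=0 G2=(0+0>=2)=0 G3=0(const) -> 0000
Fixed point reached at step 2: 0000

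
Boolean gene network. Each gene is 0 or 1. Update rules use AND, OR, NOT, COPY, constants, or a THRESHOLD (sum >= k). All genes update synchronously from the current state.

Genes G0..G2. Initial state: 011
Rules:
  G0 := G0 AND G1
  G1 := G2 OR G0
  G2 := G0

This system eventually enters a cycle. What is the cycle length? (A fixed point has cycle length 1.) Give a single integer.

Step 0: 011
Step 1: G0=G0&G1=0&1=0 G1=G2|G0=1|0=1 G2=G0=0 -> 010
Step 2: G0=G0&G1=0&1=0 G1=G2|G0=0|0=0 G2=G0=0 -> 000
Step 3: G0=G0&G1=0&0=0 G1=G2|G0=0|0=0 G2=G0=0 -> 000
State from step 3 equals state from step 2 -> cycle length 1

Answer: 1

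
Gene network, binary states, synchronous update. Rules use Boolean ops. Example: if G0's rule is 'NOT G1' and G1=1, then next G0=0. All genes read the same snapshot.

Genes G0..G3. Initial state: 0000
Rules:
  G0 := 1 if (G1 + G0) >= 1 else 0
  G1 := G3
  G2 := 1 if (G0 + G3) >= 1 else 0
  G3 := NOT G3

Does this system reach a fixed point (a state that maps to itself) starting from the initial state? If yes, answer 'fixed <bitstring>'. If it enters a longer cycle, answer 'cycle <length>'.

Answer: cycle 2

Derivation:
Step 0: 0000
Step 1: G0=(0+0>=1)=0 G1=G3=0 G2=(0+0>=1)=0 G3=NOT G3=NOT 0=1 -> 0001
Step 2: G0=(0+0>=1)=0 G1=G3=1 G2=(0+1>=1)=1 G3=NOT G3=NOT 1=0 -> 0110
Step 3: G0=(1+0>=1)=1 G1=G3=0 G2=(0+0>=1)=0 G3=NOT G3=NOT 0=1 -> 1001
Step 4: G0=(0+1>=1)=1 G1=G3=1 G2=(1+1>=1)=1 G3=NOT G3=NOT 1=0 -> 1110
Step 5: G0=(1+1>=1)=1 G1=G3=0 G2=(1+0>=1)=1 G3=NOT G3=NOT 0=1 -> 1011
Step 6: G0=(0+1>=1)=1 G1=G3=1 G2=(1+1>=1)=1 G3=NOT G3=NOT 1=0 -> 1110
Cycle of length 2 starting at step 4 -> no fixed point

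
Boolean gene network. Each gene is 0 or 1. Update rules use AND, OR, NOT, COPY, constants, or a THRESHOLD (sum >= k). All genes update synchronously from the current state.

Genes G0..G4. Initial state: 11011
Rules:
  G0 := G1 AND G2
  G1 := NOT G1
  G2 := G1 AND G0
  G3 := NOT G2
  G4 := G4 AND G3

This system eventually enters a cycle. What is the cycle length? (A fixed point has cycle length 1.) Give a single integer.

Step 0: 11011
Step 1: G0=G1&G2=1&0=0 G1=NOT G1=NOT 1=0 G2=G1&G0=1&1=1 G3=NOT G2=NOT 0=1 G4=G4&G3=1&1=1 -> 00111
Step 2: G0=G1&G2=0&1=0 G1=NOT G1=NOT 0=1 G2=G1&G0=0&0=0 G3=NOT G2=NOT 1=0 G4=G4&G3=1&1=1 -> 01001
Step 3: G0=G1&G2=1&0=0 G1=NOT G1=NOT 1=0 G2=G1&G0=1&0=0 G3=NOT G2=NOT 0=1 G4=G4&G3=1&0=0 -> 00010
Step 4: G0=G1&G2=0&0=0 G1=NOT G1=NOT 0=1 G2=G1&G0=0&0=0 G3=NOT G2=NOT 0=1 G4=G4&G3=0&1=0 -> 01010
Step 5: G0=G1&G2=1&0=0 G1=NOT G1=NOT 1=0 G2=G1&G0=1&0=0 G3=NOT G2=NOT 0=1 G4=G4&G3=0&1=0 -> 00010
State from step 5 equals state from step 3 -> cycle length 2

Answer: 2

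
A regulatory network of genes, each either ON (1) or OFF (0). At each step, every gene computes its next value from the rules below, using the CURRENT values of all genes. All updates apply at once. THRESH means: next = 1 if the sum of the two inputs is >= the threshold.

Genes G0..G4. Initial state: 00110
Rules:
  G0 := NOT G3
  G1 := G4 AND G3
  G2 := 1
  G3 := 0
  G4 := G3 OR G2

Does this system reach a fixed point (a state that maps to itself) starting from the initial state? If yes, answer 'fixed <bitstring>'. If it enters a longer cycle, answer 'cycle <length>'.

Step 0: 00110
Step 1: G0=NOT G3=NOT 1=0 G1=G4&G3=0&1=0 G2=1(const) G3=0(const) G4=G3|G2=1|1=1 -> 00101
Step 2: G0=NOT G3=NOT 0=1 G1=G4&G3=1&0=0 G2=1(const) G3=0(const) G4=G3|G2=0|1=1 -> 10101
Step 3: G0=NOT G3=NOT 0=1 G1=G4&G3=1&0=0 G2=1(const) G3=0(const) G4=G3|G2=0|1=1 -> 10101
Fixed point reached at step 2: 10101

Answer: fixed 10101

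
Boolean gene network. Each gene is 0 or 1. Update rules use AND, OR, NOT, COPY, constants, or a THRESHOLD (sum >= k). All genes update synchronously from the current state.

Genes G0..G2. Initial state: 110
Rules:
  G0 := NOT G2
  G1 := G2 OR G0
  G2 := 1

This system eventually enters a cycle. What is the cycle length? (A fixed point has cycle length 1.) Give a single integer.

Step 0: 110
Step 1: G0=NOT G2=NOT 0=1 G1=G2|G0=0|1=1 G2=1(const) -> 111
Step 2: G0=NOT G2=NOT 1=0 G1=G2|G0=1|1=1 G2=1(const) -> 011
Step 3: G0=NOT G2=NOT 1=0 G1=G2|G0=1|0=1 G2=1(const) -> 011
State from step 3 equals state from step 2 -> cycle length 1

Answer: 1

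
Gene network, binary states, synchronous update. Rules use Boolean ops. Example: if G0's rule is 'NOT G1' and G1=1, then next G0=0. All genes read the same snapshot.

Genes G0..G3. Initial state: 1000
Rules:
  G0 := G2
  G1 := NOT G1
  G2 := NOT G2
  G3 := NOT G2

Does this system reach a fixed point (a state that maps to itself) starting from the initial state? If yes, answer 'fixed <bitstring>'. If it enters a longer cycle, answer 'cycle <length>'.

Answer: cycle 2

Derivation:
Step 0: 1000
Step 1: G0=G2=0 G1=NOT G1=NOT 0=1 G2=NOT G2=NOT 0=1 G3=NOT G2=NOT 0=1 -> 0111
Step 2: G0=G2=1 G1=NOT G1=NOT 1=0 G2=NOT G2=NOT 1=0 G3=NOT G2=NOT 1=0 -> 1000
Cycle of length 2 starting at step 0 -> no fixed point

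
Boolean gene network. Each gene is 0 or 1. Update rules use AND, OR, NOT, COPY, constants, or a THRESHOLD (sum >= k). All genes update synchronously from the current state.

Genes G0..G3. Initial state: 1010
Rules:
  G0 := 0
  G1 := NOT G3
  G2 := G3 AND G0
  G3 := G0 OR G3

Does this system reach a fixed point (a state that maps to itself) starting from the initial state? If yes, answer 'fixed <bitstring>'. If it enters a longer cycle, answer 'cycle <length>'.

Answer: fixed 0001

Derivation:
Step 0: 1010
Step 1: G0=0(const) G1=NOT G3=NOT 0=1 G2=G3&G0=0&1=0 G3=G0|G3=1|0=1 -> 0101
Step 2: G0=0(const) G1=NOT G3=NOT 1=0 G2=G3&G0=1&0=0 G3=G0|G3=0|1=1 -> 0001
Step 3: G0=0(const) G1=NOT G3=NOT 1=0 G2=G3&G0=1&0=0 G3=G0|G3=0|1=1 -> 0001
Fixed point reached at step 2: 0001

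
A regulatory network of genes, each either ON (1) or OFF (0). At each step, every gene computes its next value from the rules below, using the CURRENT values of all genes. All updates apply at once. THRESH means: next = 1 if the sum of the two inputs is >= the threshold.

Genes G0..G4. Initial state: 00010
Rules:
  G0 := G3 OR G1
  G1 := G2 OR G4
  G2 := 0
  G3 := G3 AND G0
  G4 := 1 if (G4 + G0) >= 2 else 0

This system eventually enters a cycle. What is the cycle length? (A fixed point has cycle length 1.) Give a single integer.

Step 0: 00010
Step 1: G0=G3|G1=1|0=1 G1=G2|G4=0|0=0 G2=0(const) G3=G3&G0=1&0=0 G4=(0+0>=2)=0 -> 10000
Step 2: G0=G3|G1=0|0=0 G1=G2|G4=0|0=0 G2=0(const) G3=G3&G0=0&1=0 G4=(0+1>=2)=0 -> 00000
Step 3: G0=G3|G1=0|0=0 G1=G2|G4=0|0=0 G2=0(const) G3=G3&G0=0&0=0 G4=(0+0>=2)=0 -> 00000
State from step 3 equals state from step 2 -> cycle length 1

Answer: 1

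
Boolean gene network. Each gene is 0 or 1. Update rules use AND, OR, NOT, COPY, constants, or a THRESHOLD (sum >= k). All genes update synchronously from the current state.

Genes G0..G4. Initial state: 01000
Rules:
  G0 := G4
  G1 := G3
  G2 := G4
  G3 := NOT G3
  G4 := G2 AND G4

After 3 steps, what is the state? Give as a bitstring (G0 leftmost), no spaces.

Step 1: G0=G4=0 G1=G3=0 G2=G4=0 G3=NOT G3=NOT 0=1 G4=G2&G4=0&0=0 -> 00010
Step 2: G0=G4=0 G1=G3=1 G2=G4=0 G3=NOT G3=NOT 1=0 G4=G2&G4=0&0=0 -> 01000
Step 3: G0=G4=0 G1=G3=0 G2=G4=0 G3=NOT G3=NOT 0=1 G4=G2&G4=0&0=0 -> 00010

00010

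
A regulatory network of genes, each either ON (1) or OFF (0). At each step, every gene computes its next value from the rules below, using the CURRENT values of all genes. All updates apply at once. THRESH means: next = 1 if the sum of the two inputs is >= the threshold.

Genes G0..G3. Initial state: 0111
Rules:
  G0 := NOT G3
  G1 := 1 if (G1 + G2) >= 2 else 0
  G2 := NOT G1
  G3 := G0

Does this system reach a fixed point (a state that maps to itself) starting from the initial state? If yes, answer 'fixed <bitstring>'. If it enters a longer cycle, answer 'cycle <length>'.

Answer: cycle 4

Derivation:
Step 0: 0111
Step 1: G0=NOT G3=NOT 1=0 G1=(1+1>=2)=1 G2=NOT G1=NOT 1=0 G3=G0=0 -> 0100
Step 2: G0=NOT G3=NOT 0=1 G1=(1+0>=2)=0 G2=NOT G1=NOT 1=0 G3=G0=0 -> 1000
Step 3: G0=NOT G3=NOT 0=1 G1=(0+0>=2)=0 G2=NOT G1=NOT 0=1 G3=G0=1 -> 1011
Step 4: G0=NOT G3=NOT 1=0 G1=(0+1>=2)=0 G2=NOT G1=NOT 0=1 G3=G0=1 -> 0011
Step 5: G0=NOT G3=NOT 1=0 G1=(0+1>=2)=0 G2=NOT G1=NOT 0=1 G3=G0=0 -> 0010
Step 6: G0=NOT G3=NOT 0=1 G1=(0+1>=2)=0 G2=NOT G1=NOT 0=1 G3=G0=0 -> 1010
Step 7: G0=NOT G3=NOT 0=1 G1=(0+1>=2)=0 G2=NOT G1=NOT 0=1 G3=G0=1 -> 1011
Cycle of length 4 starting at step 3 -> no fixed point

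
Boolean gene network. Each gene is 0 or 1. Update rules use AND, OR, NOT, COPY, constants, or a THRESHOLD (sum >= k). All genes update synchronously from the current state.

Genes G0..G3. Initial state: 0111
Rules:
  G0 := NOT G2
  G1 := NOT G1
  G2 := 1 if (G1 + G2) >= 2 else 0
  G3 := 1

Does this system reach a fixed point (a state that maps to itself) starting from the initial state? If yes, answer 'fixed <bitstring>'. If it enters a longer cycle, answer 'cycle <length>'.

Answer: cycle 2

Derivation:
Step 0: 0111
Step 1: G0=NOT G2=NOT 1=0 G1=NOT G1=NOT 1=0 G2=(1+1>=2)=1 G3=1(const) -> 0011
Step 2: G0=NOT G2=NOT 1=0 G1=NOT G1=NOT 0=1 G2=(0+1>=2)=0 G3=1(const) -> 0101
Step 3: G0=NOT G2=NOT 0=1 G1=NOT G1=NOT 1=0 G2=(1+0>=2)=0 G3=1(const) -> 1001
Step 4: G0=NOT G2=NOT 0=1 G1=NOT G1=NOT 0=1 G2=(0+0>=2)=0 G3=1(const) -> 1101
Step 5: G0=NOT G2=NOT 0=1 G1=NOT G1=NOT 1=0 G2=(1+0>=2)=0 G3=1(const) -> 1001
Cycle of length 2 starting at step 3 -> no fixed point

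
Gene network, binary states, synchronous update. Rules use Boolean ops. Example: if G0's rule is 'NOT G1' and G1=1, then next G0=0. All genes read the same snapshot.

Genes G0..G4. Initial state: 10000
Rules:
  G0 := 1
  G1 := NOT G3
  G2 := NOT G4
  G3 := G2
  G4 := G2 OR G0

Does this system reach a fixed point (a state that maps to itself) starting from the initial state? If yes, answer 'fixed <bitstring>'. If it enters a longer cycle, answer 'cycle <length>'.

Answer: fixed 11001

Derivation:
Step 0: 10000
Step 1: G0=1(const) G1=NOT G3=NOT 0=1 G2=NOT G4=NOT 0=1 G3=G2=0 G4=G2|G0=0|1=1 -> 11101
Step 2: G0=1(const) G1=NOT G3=NOT 0=1 G2=NOT G4=NOT 1=0 G3=G2=1 G4=G2|G0=1|1=1 -> 11011
Step 3: G0=1(const) G1=NOT G3=NOT 1=0 G2=NOT G4=NOT 1=0 G3=G2=0 G4=G2|G0=0|1=1 -> 10001
Step 4: G0=1(const) G1=NOT G3=NOT 0=1 G2=NOT G4=NOT 1=0 G3=G2=0 G4=G2|G0=0|1=1 -> 11001
Step 5: G0=1(const) G1=NOT G3=NOT 0=1 G2=NOT G4=NOT 1=0 G3=G2=0 G4=G2|G0=0|1=1 -> 11001
Fixed point reached at step 4: 11001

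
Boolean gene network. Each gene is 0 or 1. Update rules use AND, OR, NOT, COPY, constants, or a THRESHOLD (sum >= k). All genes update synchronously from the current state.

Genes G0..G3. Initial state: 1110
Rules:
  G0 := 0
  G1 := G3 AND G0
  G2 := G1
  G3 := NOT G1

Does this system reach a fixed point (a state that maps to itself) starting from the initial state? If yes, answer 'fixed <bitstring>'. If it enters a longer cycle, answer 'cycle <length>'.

Answer: fixed 0001

Derivation:
Step 0: 1110
Step 1: G0=0(const) G1=G3&G0=0&1=0 G2=G1=1 G3=NOT G1=NOT 1=0 -> 0010
Step 2: G0=0(const) G1=G3&G0=0&0=0 G2=G1=0 G3=NOT G1=NOT 0=1 -> 0001
Step 3: G0=0(const) G1=G3&G0=1&0=0 G2=G1=0 G3=NOT G1=NOT 0=1 -> 0001
Fixed point reached at step 2: 0001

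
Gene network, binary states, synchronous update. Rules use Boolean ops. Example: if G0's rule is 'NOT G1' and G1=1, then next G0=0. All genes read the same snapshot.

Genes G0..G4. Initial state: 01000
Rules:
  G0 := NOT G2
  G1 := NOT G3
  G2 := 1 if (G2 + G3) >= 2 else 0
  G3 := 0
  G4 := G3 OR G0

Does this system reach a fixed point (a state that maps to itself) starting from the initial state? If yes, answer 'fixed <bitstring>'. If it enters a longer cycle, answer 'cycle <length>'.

Step 0: 01000
Step 1: G0=NOT G2=NOT 0=1 G1=NOT G3=NOT 0=1 G2=(0+0>=2)=0 G3=0(const) G4=G3|G0=0|0=0 -> 11000
Step 2: G0=NOT G2=NOT 0=1 G1=NOT G3=NOT 0=1 G2=(0+0>=2)=0 G3=0(const) G4=G3|G0=0|1=1 -> 11001
Step 3: G0=NOT G2=NOT 0=1 G1=NOT G3=NOT 0=1 G2=(0+0>=2)=0 G3=0(const) G4=G3|G0=0|1=1 -> 11001
Fixed point reached at step 2: 11001

Answer: fixed 11001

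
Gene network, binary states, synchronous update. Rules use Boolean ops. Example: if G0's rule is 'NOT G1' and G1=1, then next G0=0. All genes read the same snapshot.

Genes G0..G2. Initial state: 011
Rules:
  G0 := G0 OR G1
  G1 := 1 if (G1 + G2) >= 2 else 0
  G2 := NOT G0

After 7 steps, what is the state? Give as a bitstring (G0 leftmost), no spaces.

Step 1: G0=G0|G1=0|1=1 G1=(1+1>=2)=1 G2=NOT G0=NOT 0=1 -> 111
Step 2: G0=G0|G1=1|1=1 G1=(1+1>=2)=1 G2=NOT G0=NOT 1=0 -> 110
Step 3: G0=G0|G1=1|1=1 G1=(1+0>=2)=0 G2=NOT G0=NOT 1=0 -> 100
Step 4: G0=G0|G1=1|0=1 G1=(0+0>=2)=0 G2=NOT G0=NOT 1=0 -> 100
Step 5: G0=G0|G1=1|0=1 G1=(0+0>=2)=0 G2=NOT G0=NOT 1=0 -> 100
Step 6: G0=G0|G1=1|0=1 G1=(0+0>=2)=0 G2=NOT G0=NOT 1=0 -> 100
Step 7: G0=G0|G1=1|0=1 G1=(0+0>=2)=0 G2=NOT G0=NOT 1=0 -> 100

100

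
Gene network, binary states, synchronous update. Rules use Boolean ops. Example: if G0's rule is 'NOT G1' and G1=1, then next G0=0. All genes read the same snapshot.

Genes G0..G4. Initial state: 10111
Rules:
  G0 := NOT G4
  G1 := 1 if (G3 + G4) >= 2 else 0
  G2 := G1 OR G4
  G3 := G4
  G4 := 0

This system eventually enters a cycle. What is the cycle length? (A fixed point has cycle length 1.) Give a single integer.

Step 0: 10111
Step 1: G0=NOT G4=NOT 1=0 G1=(1+1>=2)=1 G2=G1|G4=0|1=1 G3=G4=1 G4=0(const) -> 01110
Step 2: G0=NOT G4=NOT 0=1 G1=(1+0>=2)=0 G2=G1|G4=1|0=1 G3=G4=0 G4=0(const) -> 10100
Step 3: G0=NOT G4=NOT 0=1 G1=(0+0>=2)=0 G2=G1|G4=0|0=0 G3=G4=0 G4=0(const) -> 10000
Step 4: G0=NOT G4=NOT 0=1 G1=(0+0>=2)=0 G2=G1|G4=0|0=0 G3=G4=0 G4=0(const) -> 10000
State from step 4 equals state from step 3 -> cycle length 1

Answer: 1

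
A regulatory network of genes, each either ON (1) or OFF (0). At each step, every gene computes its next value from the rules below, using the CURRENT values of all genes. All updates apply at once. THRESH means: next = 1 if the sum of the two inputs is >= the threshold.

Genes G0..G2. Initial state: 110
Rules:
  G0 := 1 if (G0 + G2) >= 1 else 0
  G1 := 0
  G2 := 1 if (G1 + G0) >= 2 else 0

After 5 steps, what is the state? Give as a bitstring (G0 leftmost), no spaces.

Step 1: G0=(1+0>=1)=1 G1=0(const) G2=(1+1>=2)=1 -> 101
Step 2: G0=(1+1>=1)=1 G1=0(const) G2=(0+1>=2)=0 -> 100
Step 3: G0=(1+0>=1)=1 G1=0(const) G2=(0+1>=2)=0 -> 100
Step 4: G0=(1+0>=1)=1 G1=0(const) G2=(0+1>=2)=0 -> 100
Step 5: G0=(1+0>=1)=1 G1=0(const) G2=(0+1>=2)=0 -> 100

100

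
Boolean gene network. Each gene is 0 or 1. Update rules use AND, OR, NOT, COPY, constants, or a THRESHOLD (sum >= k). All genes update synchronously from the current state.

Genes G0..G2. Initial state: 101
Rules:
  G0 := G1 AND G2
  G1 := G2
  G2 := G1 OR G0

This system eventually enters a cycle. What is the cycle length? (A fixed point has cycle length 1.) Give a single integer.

Step 0: 101
Step 1: G0=G1&G2=0&1=0 G1=G2=1 G2=G1|G0=0|1=1 -> 011
Step 2: G0=G1&G2=1&1=1 G1=G2=1 G2=G1|G0=1|0=1 -> 111
Step 3: G0=G1&G2=1&1=1 G1=G2=1 G2=G1|G0=1|1=1 -> 111
State from step 3 equals state from step 2 -> cycle length 1

Answer: 1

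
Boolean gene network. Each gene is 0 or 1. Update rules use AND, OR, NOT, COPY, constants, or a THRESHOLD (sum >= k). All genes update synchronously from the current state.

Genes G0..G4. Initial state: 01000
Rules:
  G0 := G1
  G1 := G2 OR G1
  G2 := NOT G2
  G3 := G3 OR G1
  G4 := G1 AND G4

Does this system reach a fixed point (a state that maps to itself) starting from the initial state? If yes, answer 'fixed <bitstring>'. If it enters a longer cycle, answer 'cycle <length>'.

Step 0: 01000
Step 1: G0=G1=1 G1=G2|G1=0|1=1 G2=NOT G2=NOT 0=1 G3=G3|G1=0|1=1 G4=G1&G4=1&0=0 -> 11110
Step 2: G0=G1=1 G1=G2|G1=1|1=1 G2=NOT G2=NOT 1=0 G3=G3|G1=1|1=1 G4=G1&G4=1&0=0 -> 11010
Step 3: G0=G1=1 G1=G2|G1=0|1=1 G2=NOT G2=NOT 0=1 G3=G3|G1=1|1=1 G4=G1&G4=1&0=0 -> 11110
Cycle of length 2 starting at step 1 -> no fixed point

Answer: cycle 2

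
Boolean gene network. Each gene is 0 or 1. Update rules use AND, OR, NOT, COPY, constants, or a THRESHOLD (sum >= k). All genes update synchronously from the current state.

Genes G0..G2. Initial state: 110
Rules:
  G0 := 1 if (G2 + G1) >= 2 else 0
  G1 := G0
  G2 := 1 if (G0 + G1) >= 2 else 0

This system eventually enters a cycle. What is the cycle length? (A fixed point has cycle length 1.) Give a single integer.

Answer: 1

Derivation:
Step 0: 110
Step 1: G0=(0+1>=2)=0 G1=G0=1 G2=(1+1>=2)=1 -> 011
Step 2: G0=(1+1>=2)=1 G1=G0=0 G2=(0+1>=2)=0 -> 100
Step 3: G0=(0+0>=2)=0 G1=G0=1 G2=(1+0>=2)=0 -> 010
Step 4: G0=(0+1>=2)=0 G1=G0=0 G2=(0+1>=2)=0 -> 000
Step 5: G0=(0+0>=2)=0 G1=G0=0 G2=(0+0>=2)=0 -> 000
State from step 5 equals state from step 4 -> cycle length 1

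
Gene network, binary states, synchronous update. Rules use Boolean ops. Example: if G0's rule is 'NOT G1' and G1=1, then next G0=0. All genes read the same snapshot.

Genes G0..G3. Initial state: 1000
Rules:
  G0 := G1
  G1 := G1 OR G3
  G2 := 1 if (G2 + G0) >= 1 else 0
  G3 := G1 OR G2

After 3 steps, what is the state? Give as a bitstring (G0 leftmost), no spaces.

Step 1: G0=G1=0 G1=G1|G3=0|0=0 G2=(0+1>=1)=1 G3=G1|G2=0|0=0 -> 0010
Step 2: G0=G1=0 G1=G1|G3=0|0=0 G2=(1+0>=1)=1 G3=G1|G2=0|1=1 -> 0011
Step 3: G0=G1=0 G1=G1|G3=0|1=1 G2=(1+0>=1)=1 G3=G1|G2=0|1=1 -> 0111

0111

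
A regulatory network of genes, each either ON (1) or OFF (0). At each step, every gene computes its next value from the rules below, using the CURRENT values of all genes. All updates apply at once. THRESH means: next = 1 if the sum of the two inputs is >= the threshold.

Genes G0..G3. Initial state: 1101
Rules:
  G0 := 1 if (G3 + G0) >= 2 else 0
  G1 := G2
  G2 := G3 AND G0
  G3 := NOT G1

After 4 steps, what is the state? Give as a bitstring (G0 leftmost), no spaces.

Step 1: G0=(1+1>=2)=1 G1=G2=0 G2=G3&G0=1&1=1 G3=NOT G1=NOT 1=0 -> 1010
Step 2: G0=(0+1>=2)=0 G1=G2=1 G2=G3&G0=0&1=0 G3=NOT G1=NOT 0=1 -> 0101
Step 3: G0=(1+0>=2)=0 G1=G2=0 G2=G3&G0=1&0=0 G3=NOT G1=NOT 1=0 -> 0000
Step 4: G0=(0+0>=2)=0 G1=G2=0 G2=G3&G0=0&0=0 G3=NOT G1=NOT 0=1 -> 0001

0001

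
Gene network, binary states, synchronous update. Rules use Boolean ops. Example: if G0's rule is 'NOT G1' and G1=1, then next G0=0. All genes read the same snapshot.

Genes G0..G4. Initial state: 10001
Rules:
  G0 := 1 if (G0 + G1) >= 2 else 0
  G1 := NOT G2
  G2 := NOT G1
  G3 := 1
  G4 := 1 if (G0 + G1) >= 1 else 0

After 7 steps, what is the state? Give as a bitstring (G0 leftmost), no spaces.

Step 1: G0=(1+0>=2)=0 G1=NOT G2=NOT 0=1 G2=NOT G1=NOT 0=1 G3=1(const) G4=(1+0>=1)=1 -> 01111
Step 2: G0=(0+1>=2)=0 G1=NOT G2=NOT 1=0 G2=NOT G1=NOT 1=0 G3=1(const) G4=(0+1>=1)=1 -> 00011
Step 3: G0=(0+0>=2)=0 G1=NOT G2=NOT 0=1 G2=NOT G1=NOT 0=1 G3=1(const) G4=(0+0>=1)=0 -> 01110
Step 4: G0=(0+1>=2)=0 G1=NOT G2=NOT 1=0 G2=NOT G1=NOT 1=0 G3=1(const) G4=(0+1>=1)=1 -> 00011
Step 5: G0=(0+0>=2)=0 G1=NOT G2=NOT 0=1 G2=NOT G1=NOT 0=1 G3=1(const) G4=(0+0>=1)=0 -> 01110
Step 6: G0=(0+1>=2)=0 G1=NOT G2=NOT 1=0 G2=NOT G1=NOT 1=0 G3=1(const) G4=(0+1>=1)=1 -> 00011
Step 7: G0=(0+0>=2)=0 G1=NOT G2=NOT 0=1 G2=NOT G1=NOT 0=1 G3=1(const) G4=(0+0>=1)=0 -> 01110

01110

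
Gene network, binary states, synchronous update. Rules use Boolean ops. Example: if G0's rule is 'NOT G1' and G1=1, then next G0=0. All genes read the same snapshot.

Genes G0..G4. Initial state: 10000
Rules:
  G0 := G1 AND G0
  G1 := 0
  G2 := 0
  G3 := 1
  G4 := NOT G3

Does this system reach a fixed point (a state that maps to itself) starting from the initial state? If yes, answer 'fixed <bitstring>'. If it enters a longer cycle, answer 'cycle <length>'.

Step 0: 10000
Step 1: G0=G1&G0=0&1=0 G1=0(const) G2=0(const) G3=1(const) G4=NOT G3=NOT 0=1 -> 00011
Step 2: G0=G1&G0=0&0=0 G1=0(const) G2=0(const) G3=1(const) G4=NOT G3=NOT 1=0 -> 00010
Step 3: G0=G1&G0=0&0=0 G1=0(const) G2=0(const) G3=1(const) G4=NOT G3=NOT 1=0 -> 00010
Fixed point reached at step 2: 00010

Answer: fixed 00010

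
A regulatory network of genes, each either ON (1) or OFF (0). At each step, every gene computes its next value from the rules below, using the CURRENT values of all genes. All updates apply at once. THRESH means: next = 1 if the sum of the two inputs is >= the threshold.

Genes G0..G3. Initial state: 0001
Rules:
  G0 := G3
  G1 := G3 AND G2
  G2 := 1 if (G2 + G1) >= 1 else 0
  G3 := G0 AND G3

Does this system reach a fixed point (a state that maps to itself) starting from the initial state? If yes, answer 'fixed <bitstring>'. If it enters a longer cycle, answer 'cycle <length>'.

Answer: fixed 0000

Derivation:
Step 0: 0001
Step 1: G0=G3=1 G1=G3&G2=1&0=0 G2=(0+0>=1)=0 G3=G0&G3=0&1=0 -> 1000
Step 2: G0=G3=0 G1=G3&G2=0&0=0 G2=(0+0>=1)=0 G3=G0&G3=1&0=0 -> 0000
Step 3: G0=G3=0 G1=G3&G2=0&0=0 G2=(0+0>=1)=0 G3=G0&G3=0&0=0 -> 0000
Fixed point reached at step 2: 0000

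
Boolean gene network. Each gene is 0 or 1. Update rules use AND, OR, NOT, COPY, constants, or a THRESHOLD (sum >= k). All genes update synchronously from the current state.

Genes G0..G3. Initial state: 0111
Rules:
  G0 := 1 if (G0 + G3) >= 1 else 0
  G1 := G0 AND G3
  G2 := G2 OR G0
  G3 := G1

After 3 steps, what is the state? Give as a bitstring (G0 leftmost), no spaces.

Step 1: G0=(0+1>=1)=1 G1=G0&G3=0&1=0 G2=G2|G0=1|0=1 G3=G1=1 -> 1011
Step 2: G0=(1+1>=1)=1 G1=G0&G3=1&1=1 G2=G2|G0=1|1=1 G3=G1=0 -> 1110
Step 3: G0=(1+0>=1)=1 G1=G0&G3=1&0=0 G2=G2|G0=1|1=1 G3=G1=1 -> 1011

1011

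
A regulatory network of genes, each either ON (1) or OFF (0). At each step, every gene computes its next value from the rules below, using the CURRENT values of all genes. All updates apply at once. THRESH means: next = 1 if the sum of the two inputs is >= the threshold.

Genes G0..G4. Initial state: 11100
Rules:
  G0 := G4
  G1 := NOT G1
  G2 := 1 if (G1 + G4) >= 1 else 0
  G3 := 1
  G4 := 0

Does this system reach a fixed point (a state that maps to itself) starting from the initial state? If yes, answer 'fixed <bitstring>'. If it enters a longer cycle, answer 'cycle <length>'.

Step 0: 11100
Step 1: G0=G4=0 G1=NOT G1=NOT 1=0 G2=(1+0>=1)=1 G3=1(const) G4=0(const) -> 00110
Step 2: G0=G4=0 G1=NOT G1=NOT 0=1 G2=(0+0>=1)=0 G3=1(const) G4=0(const) -> 01010
Step 3: G0=G4=0 G1=NOT G1=NOT 1=0 G2=(1+0>=1)=1 G3=1(const) G4=0(const) -> 00110
Cycle of length 2 starting at step 1 -> no fixed point

Answer: cycle 2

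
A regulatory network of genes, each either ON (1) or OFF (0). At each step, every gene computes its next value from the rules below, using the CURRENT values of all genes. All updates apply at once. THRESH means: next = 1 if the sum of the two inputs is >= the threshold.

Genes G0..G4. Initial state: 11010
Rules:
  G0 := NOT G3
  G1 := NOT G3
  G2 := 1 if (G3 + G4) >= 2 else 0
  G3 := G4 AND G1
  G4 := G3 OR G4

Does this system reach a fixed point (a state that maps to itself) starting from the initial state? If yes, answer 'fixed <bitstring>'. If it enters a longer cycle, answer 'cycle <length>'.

Step 0: 11010
Step 1: G0=NOT G3=NOT 1=0 G1=NOT G3=NOT 1=0 G2=(1+0>=2)=0 G3=G4&G1=0&1=0 G4=G3|G4=1|0=1 -> 00001
Step 2: G0=NOT G3=NOT 0=1 G1=NOT G3=NOT 0=1 G2=(0+1>=2)=0 G3=G4&G1=1&0=0 G4=G3|G4=0|1=1 -> 11001
Step 3: G0=NOT G3=NOT 0=1 G1=NOT G3=NOT 0=1 G2=(0+1>=2)=0 G3=G4&G1=1&1=1 G4=G3|G4=0|1=1 -> 11011
Step 4: G0=NOT G3=NOT 1=0 G1=NOT G3=NOT 1=0 G2=(1+1>=2)=1 G3=G4&G1=1&1=1 G4=G3|G4=1|1=1 -> 00111
Step 5: G0=NOT G3=NOT 1=0 G1=NOT G3=NOT 1=0 G2=(1+1>=2)=1 G3=G4&G1=1&0=0 G4=G3|G4=1|1=1 -> 00101
Step 6: G0=NOT G3=NOT 0=1 G1=NOT G3=NOT 0=1 G2=(0+1>=2)=0 G3=G4&G1=1&0=0 G4=G3|G4=0|1=1 -> 11001
Cycle of length 4 starting at step 2 -> no fixed point

Answer: cycle 4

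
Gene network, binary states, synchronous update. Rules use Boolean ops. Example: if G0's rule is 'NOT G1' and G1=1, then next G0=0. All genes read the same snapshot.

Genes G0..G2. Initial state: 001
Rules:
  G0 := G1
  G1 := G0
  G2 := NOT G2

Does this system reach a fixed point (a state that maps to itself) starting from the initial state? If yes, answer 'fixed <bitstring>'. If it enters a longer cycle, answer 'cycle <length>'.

Step 0: 001
Step 1: G0=G1=0 G1=G0=0 G2=NOT G2=NOT 1=0 -> 000
Step 2: G0=G1=0 G1=G0=0 G2=NOT G2=NOT 0=1 -> 001
Cycle of length 2 starting at step 0 -> no fixed point

Answer: cycle 2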